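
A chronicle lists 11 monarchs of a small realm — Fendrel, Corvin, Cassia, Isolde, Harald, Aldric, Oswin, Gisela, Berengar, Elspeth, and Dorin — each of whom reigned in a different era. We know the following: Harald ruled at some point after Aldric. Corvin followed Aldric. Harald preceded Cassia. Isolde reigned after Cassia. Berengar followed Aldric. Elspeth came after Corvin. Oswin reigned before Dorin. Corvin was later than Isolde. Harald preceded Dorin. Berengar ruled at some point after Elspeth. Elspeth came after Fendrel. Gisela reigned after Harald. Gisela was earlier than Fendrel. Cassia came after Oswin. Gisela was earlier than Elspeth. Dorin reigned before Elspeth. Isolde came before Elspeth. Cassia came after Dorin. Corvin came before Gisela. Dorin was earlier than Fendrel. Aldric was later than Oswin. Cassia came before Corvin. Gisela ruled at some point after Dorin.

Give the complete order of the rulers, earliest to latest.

Oswin, Aldric, Harald, Dorin, Cassia, Isolde, Corvin, Gisela, Fendrel, Elspeth, Berengar

The constraints fix every adjacent pair, so only one ordering works:
Oswin → Aldric → Harald → Dorin → Cassia → Isolde → Corvin → Gisela → Fendrel → Elspeth → Berengar.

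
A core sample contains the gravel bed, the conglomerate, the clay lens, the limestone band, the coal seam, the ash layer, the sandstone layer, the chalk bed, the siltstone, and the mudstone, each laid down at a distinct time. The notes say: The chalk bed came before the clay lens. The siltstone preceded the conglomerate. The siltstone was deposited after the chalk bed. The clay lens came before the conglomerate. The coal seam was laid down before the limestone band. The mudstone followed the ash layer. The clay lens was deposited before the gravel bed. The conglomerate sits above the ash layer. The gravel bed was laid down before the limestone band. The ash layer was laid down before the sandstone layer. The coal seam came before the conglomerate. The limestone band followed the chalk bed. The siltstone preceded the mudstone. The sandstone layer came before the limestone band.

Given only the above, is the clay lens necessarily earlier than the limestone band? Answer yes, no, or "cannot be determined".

Chain the constraints: the clay lens → the gravel bed → the limestone band. Each link is directly stated, so the clay lens comes before the limestone band.

yes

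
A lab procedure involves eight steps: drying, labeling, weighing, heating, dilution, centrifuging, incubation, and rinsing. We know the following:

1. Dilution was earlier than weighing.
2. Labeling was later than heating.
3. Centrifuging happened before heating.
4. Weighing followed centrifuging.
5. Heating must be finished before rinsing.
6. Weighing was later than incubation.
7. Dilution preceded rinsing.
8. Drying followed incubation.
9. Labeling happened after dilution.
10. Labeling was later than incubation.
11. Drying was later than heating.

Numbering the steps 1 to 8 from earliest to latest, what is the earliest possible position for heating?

2

Centrifuging must come before heating — 1 forced predecessor.
Nothing else is forced ahead of heating, so its earliest slot is position 1 + 1 = 2.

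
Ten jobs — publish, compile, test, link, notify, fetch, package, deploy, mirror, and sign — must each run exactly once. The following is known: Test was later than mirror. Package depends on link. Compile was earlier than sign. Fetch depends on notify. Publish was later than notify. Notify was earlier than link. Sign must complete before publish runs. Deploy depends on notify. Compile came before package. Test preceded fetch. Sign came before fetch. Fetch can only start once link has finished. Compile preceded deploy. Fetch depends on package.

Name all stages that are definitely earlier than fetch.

Directly stated before fetch: link, notify, package, sign, and test.
Compile reaches fetch via compile → package → fetch.
Mirror reaches fetch via mirror → test → fetch.

compile, link, mirror, notify, package, sign, test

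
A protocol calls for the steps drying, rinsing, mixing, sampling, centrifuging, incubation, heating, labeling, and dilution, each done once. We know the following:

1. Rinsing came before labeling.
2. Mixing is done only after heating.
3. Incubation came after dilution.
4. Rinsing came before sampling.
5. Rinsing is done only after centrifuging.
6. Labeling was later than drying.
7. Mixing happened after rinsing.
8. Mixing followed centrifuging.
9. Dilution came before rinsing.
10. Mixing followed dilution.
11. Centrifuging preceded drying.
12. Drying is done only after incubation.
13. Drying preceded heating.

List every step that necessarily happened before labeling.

centrifuging, dilution, drying, incubation, rinsing

Directly stated before labeling: drying and rinsing.
Centrifuging reaches labeling via centrifuging → drying → labeling.
Dilution reaches labeling via dilution → rinsing → labeling.
Incubation reaches labeling via incubation → drying → labeling.
No chain forces heating (or any of the others) ahead of labeling.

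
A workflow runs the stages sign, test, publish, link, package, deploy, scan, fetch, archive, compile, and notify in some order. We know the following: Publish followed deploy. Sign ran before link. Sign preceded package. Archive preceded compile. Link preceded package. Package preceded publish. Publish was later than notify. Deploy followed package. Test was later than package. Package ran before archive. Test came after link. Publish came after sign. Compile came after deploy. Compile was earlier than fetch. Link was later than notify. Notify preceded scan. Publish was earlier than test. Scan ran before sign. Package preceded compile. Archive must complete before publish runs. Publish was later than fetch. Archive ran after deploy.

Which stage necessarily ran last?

Every other stage has a chain of constraints placing it before test, so test is last.

test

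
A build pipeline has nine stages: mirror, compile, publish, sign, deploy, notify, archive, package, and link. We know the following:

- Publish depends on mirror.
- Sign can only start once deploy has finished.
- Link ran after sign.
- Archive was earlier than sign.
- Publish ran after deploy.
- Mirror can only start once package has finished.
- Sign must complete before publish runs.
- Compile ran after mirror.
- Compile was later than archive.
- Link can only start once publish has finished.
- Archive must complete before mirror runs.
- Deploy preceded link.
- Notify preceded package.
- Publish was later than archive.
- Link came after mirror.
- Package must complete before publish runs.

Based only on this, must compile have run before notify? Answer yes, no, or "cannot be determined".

no

Tracing the constraints gives notify → package → mirror → compile, so notify must come before compile.
That means compile cannot be before notify.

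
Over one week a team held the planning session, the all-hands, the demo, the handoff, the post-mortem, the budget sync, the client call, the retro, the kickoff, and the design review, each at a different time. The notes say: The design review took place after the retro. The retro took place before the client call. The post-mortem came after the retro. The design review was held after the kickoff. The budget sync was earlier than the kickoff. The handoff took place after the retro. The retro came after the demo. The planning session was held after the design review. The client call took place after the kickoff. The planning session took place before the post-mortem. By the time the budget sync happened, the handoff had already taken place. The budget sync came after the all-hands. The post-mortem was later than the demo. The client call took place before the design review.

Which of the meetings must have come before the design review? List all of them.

Directly stated before the design review: the client call, the kickoff, and the retro.
The all-hands reaches the design review via the all-hands → the budget sync → the kickoff → the design review.
The budget sync reaches the design review via the budget sync → the kickoff → the design review.
The demo reaches the design review via the demo → the retro → the design review.
Likewise the handoff reaches the design review by chaining the stated constraints.

the all-hands, the budget sync, the client call, the demo, the handoff, the kickoff, the retro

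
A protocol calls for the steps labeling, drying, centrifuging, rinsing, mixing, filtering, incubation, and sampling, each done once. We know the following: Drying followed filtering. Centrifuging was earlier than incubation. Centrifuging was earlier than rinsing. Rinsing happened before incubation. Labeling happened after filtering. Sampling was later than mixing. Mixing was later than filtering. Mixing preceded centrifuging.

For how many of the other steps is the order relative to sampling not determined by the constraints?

Forced before sampling: filtering and mixing.
That leaves centrifuging, drying, incubation, labeling, and rinsing with no forced order relative to sampling — 5.

5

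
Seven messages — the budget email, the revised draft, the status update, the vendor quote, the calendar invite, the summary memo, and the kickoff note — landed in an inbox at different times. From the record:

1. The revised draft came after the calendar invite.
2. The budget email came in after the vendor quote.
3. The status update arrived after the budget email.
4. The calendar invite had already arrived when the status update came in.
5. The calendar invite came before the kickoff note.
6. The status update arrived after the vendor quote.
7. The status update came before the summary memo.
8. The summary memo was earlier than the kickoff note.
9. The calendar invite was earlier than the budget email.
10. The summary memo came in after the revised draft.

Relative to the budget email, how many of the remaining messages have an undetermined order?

Forced before the budget email: the calendar invite and the vendor quote; forced after the budget email: the kickoff note, the status update, and the summary memo.
That leaves the revised draft with no forced order relative to the budget email — 1.

1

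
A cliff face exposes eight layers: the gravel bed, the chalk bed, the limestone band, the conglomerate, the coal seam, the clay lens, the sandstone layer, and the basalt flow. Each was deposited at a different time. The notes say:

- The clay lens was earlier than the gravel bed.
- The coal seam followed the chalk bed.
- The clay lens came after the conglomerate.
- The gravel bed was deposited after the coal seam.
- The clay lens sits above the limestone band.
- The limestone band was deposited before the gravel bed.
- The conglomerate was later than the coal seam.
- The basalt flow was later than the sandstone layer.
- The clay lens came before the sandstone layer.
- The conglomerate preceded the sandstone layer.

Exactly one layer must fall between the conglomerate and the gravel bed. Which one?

Tracing the constraints gives the conglomerate → the clay lens → the gravel bed, so the clay lens sits after the conglomerate and before the gravel bed.
No other layer is forced both after the conglomerate and before the gravel bed.

the clay lens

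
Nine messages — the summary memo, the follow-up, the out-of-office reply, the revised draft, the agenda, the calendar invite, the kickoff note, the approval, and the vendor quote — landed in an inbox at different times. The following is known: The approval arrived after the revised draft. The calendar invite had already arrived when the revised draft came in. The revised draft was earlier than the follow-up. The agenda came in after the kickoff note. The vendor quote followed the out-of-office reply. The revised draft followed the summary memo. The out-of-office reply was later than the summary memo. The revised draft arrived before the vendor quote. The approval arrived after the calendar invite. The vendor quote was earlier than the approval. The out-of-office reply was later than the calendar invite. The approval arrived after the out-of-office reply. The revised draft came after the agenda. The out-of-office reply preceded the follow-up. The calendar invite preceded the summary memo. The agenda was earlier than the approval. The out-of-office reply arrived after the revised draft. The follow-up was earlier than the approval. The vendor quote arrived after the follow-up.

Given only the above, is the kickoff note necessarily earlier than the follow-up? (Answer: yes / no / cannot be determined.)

Chain the constraints: the kickoff note → the agenda → the revised draft → the follow-up. Each link is directly stated, so the kickoff note comes before the follow-up.

yes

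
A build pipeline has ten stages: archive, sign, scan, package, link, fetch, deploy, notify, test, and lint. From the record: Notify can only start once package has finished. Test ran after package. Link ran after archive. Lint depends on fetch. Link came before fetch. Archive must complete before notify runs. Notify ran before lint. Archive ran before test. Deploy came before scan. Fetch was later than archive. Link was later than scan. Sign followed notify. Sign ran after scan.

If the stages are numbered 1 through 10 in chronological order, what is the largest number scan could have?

6

Scan must come before fetch, link, lint, and sign — 4 stages forced after it.
Everything else can be placed before scan in some valid order, so scan can sit as late as position 10 − 4 = 6.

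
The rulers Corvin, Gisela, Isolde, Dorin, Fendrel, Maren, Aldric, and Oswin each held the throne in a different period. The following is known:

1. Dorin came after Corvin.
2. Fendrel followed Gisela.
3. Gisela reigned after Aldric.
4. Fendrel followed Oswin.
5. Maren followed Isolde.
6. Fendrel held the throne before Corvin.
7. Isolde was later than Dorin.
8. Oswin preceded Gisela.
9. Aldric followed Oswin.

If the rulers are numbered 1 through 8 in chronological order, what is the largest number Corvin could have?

Corvin must come before Dorin, Isolde, and Maren — 3 rulers forced after them.
Everything else can be placed before Corvin in some valid order, so Corvin can sit as late as position 8 − 3 = 5.

5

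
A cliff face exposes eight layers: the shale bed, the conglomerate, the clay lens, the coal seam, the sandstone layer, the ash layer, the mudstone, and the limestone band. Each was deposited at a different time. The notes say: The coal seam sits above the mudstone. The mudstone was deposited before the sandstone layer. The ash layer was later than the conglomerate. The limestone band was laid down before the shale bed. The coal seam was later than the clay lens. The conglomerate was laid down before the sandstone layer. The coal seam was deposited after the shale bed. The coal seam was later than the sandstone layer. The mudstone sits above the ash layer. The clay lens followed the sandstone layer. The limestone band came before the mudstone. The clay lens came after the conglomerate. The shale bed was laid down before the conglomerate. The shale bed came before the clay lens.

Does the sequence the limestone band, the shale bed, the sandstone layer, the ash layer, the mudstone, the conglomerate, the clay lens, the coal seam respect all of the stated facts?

The constraints require the conglomerate before the ash layer, but in the proposed sequence the ash layer appears ahead of the conglomerate. That one violation is enough.

no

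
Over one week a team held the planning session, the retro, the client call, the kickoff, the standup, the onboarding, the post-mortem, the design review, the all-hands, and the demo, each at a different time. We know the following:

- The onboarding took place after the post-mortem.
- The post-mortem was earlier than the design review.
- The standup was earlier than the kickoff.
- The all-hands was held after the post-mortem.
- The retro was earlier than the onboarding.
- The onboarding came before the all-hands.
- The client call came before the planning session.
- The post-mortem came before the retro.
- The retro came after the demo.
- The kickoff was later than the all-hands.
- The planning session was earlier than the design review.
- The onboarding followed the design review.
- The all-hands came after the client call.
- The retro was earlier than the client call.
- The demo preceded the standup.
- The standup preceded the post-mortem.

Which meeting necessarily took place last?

the kickoff

Every other meeting has a chain of constraints placing it before the kickoff, so the kickoff is last.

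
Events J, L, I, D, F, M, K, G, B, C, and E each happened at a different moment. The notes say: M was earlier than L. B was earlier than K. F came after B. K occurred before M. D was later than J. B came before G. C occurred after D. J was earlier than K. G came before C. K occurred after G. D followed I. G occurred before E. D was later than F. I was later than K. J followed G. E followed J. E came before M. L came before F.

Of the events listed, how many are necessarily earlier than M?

5

Directly stated before M: E and K.
B reaches M via B → K → M.
G reaches M via G → E → M.
J reaches M via J → K → M.
No chain forces I (or any of the others) ahead of M.
That's B, E, G, J, and K — 5 in all.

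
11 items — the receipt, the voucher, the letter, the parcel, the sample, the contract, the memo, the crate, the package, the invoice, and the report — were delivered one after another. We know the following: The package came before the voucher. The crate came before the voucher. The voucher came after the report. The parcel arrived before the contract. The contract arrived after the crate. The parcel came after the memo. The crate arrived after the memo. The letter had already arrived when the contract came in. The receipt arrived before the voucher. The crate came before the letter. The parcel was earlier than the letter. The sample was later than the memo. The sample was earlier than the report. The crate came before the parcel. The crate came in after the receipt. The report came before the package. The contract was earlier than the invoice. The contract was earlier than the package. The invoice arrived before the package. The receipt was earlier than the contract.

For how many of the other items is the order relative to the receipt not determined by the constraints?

3

Forced after the receipt: the contract, the crate, the invoice, the letter, the package, the parcel, and the voucher.
That leaves the memo, the report, and the sample with no forced order relative to the receipt — 3.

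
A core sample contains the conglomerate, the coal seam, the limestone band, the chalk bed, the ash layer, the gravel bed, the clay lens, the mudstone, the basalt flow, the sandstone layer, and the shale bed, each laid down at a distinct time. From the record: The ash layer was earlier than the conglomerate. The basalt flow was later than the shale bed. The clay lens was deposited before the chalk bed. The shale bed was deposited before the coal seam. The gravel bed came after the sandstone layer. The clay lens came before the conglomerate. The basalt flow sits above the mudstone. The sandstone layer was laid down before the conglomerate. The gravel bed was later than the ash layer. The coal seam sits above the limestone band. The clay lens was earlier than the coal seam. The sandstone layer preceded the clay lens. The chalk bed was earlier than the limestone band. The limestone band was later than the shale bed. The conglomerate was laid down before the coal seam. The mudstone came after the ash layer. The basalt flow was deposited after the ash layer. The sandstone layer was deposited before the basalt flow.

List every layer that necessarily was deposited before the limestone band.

the chalk bed, the clay lens, the sandstone layer, the shale bed

Directly stated before the limestone band: the chalk bed and the shale bed.
The clay lens reaches the limestone band via the clay lens → the chalk bed → the limestone band.
The sandstone layer reaches the limestone band via the sandstone layer → the clay lens → the chalk bed → the limestone band.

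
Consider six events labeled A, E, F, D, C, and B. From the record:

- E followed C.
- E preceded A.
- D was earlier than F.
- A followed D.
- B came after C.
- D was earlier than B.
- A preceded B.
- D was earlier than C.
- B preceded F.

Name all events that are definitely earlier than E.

Directly stated before E: C.
D reaches E via D → C → E.
No chain forces A (or any of the others) ahead of E.

C, D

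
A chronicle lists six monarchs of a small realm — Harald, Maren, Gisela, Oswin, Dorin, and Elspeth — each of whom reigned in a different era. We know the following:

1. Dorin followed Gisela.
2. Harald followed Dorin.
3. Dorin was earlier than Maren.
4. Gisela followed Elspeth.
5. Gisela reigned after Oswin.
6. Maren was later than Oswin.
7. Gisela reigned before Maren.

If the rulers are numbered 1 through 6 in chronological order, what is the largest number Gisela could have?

Gisela must come before Dorin, Harald, and Maren — 3 rulers forced after them.
Everything else can be placed before Gisela in some valid order, so Gisela can sit as late as position 6 − 3 = 3.

3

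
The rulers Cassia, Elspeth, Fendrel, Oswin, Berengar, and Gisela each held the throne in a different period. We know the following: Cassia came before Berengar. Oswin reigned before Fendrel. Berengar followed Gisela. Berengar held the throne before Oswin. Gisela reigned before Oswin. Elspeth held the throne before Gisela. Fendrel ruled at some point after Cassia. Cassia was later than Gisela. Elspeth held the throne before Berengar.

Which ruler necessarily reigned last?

Every other ruler has a chain of constraints placing them before Fendrel, so Fendrel is last.

Fendrel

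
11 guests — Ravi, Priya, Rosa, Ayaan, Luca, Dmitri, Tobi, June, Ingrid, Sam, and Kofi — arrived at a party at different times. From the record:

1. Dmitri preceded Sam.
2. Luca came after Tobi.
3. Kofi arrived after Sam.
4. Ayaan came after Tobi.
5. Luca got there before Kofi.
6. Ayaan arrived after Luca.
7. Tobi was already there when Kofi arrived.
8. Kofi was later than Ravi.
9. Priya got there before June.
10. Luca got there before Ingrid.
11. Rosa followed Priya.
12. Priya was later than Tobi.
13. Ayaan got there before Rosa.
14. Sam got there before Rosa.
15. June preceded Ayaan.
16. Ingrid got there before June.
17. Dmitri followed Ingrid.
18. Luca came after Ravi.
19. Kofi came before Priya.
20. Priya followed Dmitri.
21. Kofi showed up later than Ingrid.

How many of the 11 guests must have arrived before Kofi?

6

Directly stated before Kofi: Ingrid, Luca, Ravi, Sam, and Tobi.
Dmitri reaches Kofi via Dmitri → Sam → Kofi.
That's Dmitri, Ingrid, Luca, Ravi, Sam, and Tobi — 6 in all.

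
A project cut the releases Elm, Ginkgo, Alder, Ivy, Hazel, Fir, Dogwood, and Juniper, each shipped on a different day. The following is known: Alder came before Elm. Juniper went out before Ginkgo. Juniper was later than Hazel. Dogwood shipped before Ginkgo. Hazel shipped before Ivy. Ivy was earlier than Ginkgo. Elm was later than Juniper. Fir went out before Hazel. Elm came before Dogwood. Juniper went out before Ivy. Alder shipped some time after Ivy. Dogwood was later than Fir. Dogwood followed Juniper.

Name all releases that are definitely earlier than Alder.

Directly stated before Alder: Ivy.
Fir reaches Alder via Fir → Hazel → Ivy → Alder.
Hazel reaches Alder via Hazel → Ivy → Alder.
Juniper reaches Alder via Juniper → Ivy → Alder.
No chain forces Dogwood (or any of the others) ahead of Alder.

Fir, Hazel, Ivy, Juniper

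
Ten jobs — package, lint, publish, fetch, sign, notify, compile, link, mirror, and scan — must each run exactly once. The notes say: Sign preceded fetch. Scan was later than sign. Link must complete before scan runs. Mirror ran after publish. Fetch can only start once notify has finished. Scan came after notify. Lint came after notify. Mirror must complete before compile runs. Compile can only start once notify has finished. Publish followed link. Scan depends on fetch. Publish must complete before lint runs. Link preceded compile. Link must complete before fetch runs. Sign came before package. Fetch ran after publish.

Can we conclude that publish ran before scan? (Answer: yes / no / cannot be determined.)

Chain the constraints: publish → fetch → scan. Each link is directly stated, so publish comes before scan.

yes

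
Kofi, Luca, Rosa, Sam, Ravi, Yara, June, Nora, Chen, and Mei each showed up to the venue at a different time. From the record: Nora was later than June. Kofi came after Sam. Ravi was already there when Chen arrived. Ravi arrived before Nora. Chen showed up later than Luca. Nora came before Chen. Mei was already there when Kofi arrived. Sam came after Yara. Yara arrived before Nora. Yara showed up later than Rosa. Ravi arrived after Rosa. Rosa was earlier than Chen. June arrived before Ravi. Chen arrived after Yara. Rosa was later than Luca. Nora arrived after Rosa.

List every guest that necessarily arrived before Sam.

Luca, Rosa, Yara

Directly stated before Sam: Yara.
Luca reaches Sam via Luca → Rosa → Yara → Sam.
Rosa reaches Sam via Rosa → Yara → Sam.
No chain forces Kofi (or any of the others) ahead of Sam.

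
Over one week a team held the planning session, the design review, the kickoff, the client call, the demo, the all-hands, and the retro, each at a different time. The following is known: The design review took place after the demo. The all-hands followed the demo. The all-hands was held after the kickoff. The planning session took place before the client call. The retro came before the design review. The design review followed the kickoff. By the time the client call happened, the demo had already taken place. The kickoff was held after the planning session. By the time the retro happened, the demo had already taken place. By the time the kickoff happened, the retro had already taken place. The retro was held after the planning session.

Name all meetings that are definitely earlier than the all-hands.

the demo, the kickoff, the planning session, the retro

Directly stated before the all-hands: the demo and the kickoff.
The planning session reaches the all-hands via the planning session → the kickoff → the all-hands.
The retro reaches the all-hands via the retro → the kickoff → the all-hands.
No chain forces the design review (or any of the others) ahead of the all-hands.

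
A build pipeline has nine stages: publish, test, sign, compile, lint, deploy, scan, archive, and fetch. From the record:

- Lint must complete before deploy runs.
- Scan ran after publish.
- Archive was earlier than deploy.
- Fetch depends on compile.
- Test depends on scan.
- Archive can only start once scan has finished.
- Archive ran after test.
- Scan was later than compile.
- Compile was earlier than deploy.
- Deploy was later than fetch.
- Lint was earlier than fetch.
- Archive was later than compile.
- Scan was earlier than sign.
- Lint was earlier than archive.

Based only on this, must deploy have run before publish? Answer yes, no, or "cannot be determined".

no

Tracing the constraints gives publish → scan → archive → deploy, so publish must come before deploy.
That means deploy cannot be before publish.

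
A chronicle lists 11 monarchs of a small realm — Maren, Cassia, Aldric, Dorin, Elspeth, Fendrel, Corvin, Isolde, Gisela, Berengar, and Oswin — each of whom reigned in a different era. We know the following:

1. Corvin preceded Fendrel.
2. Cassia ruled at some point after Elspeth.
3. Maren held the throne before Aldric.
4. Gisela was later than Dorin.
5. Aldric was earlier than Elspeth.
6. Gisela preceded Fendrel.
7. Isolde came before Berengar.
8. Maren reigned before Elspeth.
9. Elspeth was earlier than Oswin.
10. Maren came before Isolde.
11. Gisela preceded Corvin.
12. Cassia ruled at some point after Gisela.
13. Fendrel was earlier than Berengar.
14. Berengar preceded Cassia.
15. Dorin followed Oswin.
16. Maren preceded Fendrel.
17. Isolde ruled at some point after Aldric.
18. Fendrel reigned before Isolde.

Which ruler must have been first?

Maren

Maren has a chain of constraints placing them before every other ruler, so Maren must be first.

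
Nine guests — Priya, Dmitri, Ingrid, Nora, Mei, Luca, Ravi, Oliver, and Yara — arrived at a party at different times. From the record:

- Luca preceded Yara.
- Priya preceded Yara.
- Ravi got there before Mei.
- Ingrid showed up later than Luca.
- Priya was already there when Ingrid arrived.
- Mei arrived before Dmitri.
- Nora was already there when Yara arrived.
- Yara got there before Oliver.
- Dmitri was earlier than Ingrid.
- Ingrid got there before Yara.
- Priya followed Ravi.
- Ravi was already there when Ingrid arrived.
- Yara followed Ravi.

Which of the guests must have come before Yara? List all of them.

Directly stated before Yara: Ingrid, Luca, Nora, Priya, and Ravi.
Dmitri reaches Yara via Dmitri → Ingrid → Yara.
Mei reaches Yara via Mei → Dmitri → Ingrid → Yara.
No chain forces Oliver ahead of Yara.

Dmitri, Ingrid, Luca, Mei, Nora, Priya, Ravi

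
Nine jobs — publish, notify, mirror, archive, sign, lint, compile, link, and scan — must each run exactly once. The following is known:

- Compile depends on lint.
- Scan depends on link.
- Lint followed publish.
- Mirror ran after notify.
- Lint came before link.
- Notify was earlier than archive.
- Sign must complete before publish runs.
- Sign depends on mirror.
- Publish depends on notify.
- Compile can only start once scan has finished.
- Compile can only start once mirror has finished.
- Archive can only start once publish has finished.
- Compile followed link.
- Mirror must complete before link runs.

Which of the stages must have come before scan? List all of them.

link, lint, mirror, notify, publish, sign

Directly stated before scan: link.
Lint reaches scan via lint → link → scan.
Mirror reaches scan via mirror → link → scan.
Notify reaches scan via notify → mirror → link → scan.
Likewise publish and sign each reach scan by chaining the stated constraints.
No chain forces archive (or any of the others) ahead of scan.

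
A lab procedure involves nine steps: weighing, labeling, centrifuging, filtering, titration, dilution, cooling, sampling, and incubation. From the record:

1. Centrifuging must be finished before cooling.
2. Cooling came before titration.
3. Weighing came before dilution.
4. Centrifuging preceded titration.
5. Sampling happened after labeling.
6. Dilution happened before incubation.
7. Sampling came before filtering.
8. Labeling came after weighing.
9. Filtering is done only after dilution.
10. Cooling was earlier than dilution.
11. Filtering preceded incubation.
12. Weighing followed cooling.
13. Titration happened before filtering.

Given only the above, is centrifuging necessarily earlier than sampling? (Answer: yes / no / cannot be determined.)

Chain the constraints: centrifuging → cooling → weighing → labeling → sampling. Each link is directly stated, so centrifuging comes before sampling.

yes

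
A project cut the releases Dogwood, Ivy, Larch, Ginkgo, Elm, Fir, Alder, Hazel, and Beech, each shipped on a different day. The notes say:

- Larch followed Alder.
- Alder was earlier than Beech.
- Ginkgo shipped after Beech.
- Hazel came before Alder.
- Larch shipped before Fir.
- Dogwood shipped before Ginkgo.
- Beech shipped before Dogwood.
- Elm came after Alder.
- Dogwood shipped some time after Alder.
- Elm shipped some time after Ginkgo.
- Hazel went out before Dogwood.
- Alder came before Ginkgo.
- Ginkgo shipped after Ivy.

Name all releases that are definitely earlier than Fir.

Alder, Hazel, Larch

Directly stated before Fir: Larch.
Alder reaches Fir via Alder → Larch → Fir.
Hazel reaches Fir via Hazel → Alder → Larch → Fir.
No chain forces Ivy (or any of the others) ahead of Fir.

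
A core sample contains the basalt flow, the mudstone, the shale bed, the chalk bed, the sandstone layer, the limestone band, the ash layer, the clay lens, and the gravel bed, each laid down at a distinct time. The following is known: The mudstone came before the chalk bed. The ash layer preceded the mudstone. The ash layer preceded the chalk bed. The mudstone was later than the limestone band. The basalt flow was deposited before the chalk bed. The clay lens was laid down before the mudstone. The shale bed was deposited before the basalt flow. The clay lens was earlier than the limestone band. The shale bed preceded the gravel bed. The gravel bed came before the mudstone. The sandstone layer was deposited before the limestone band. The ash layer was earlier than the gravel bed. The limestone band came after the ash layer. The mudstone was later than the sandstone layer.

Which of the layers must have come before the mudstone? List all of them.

the ash layer, the clay lens, the gravel bed, the limestone band, the sandstone layer, the shale bed

Directly stated before the mudstone: the ash layer, the clay lens, the gravel bed, the limestone band, and the sandstone layer.
The shale bed reaches the mudstone via the shale bed → the gravel bed → the mudstone.
No chain forces the chalk bed (or any of the others) ahead of the mudstone.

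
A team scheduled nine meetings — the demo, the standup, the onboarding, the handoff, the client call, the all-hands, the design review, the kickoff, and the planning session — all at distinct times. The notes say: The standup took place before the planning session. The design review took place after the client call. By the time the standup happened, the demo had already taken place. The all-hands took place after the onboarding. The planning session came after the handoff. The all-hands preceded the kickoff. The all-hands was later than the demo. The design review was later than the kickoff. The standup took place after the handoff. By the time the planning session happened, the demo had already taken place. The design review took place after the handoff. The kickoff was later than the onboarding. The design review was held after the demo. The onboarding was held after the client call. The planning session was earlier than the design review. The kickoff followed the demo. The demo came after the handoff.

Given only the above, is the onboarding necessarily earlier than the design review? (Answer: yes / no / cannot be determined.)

Chain the constraints: the onboarding → the kickoff → the design review. Each link is directly stated, so the onboarding comes before the design review.

yes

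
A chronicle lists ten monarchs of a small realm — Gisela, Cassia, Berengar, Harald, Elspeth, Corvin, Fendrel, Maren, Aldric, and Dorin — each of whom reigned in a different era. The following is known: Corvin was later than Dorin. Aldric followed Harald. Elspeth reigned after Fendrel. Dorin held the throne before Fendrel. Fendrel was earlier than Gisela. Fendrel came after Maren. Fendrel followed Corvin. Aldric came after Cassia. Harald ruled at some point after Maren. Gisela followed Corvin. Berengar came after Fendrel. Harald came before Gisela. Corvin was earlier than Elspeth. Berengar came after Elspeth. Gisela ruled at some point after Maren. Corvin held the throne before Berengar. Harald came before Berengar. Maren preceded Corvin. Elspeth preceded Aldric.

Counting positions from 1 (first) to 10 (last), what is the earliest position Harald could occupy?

Maren must come before Harald — 1 forced predecessor.
Nothing else is forced ahead of Harald, so their earliest slot is position 1 + 1 = 2.

2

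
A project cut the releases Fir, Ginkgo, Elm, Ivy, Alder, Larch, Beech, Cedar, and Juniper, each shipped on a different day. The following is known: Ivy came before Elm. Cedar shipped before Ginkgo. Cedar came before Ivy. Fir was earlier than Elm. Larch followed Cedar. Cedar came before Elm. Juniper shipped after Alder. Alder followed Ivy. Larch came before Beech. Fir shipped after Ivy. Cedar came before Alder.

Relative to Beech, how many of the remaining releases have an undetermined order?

Forced before Beech: Cedar and Larch.
That leaves Alder, Elm, Fir, Ginkgo, Ivy, and Juniper with no forced order relative to Beech — 6.

6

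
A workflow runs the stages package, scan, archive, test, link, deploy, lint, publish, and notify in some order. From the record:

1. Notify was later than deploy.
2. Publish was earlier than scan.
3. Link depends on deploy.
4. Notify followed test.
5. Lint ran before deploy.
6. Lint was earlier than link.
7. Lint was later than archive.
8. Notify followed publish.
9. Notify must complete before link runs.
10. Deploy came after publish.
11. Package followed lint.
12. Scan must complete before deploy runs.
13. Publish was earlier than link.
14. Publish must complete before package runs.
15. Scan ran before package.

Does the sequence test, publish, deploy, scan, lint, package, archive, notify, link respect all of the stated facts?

The constraints require lint before deploy, but in the proposed sequence deploy appears ahead of lint. That one violation is enough.

no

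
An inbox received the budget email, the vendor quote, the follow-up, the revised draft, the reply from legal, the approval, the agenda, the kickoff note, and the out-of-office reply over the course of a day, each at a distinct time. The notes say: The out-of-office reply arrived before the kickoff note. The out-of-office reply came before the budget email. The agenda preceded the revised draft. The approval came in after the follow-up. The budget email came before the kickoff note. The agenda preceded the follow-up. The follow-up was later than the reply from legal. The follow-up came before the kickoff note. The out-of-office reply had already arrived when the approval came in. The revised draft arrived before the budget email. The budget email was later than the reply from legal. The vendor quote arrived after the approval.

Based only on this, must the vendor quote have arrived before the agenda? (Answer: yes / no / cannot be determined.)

Tracing the constraints gives the agenda → the follow-up → the approval → the vendor quote, so the agenda must come before the vendor quote.
That means the vendor quote cannot be before the agenda.

no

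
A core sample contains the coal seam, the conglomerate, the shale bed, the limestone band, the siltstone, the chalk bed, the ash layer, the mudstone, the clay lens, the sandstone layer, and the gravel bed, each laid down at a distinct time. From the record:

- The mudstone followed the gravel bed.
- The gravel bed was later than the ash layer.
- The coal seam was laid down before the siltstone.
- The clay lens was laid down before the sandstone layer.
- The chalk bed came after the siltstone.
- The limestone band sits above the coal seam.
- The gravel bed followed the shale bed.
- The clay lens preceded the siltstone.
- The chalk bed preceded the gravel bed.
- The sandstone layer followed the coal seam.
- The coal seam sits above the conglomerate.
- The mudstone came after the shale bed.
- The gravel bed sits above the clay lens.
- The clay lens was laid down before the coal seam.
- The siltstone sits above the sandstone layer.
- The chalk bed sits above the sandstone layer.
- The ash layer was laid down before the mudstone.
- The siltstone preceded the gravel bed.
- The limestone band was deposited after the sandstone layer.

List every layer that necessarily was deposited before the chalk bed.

the clay lens, the coal seam, the conglomerate, the sandstone layer, the siltstone

Directly stated before the chalk bed: the sandstone layer and the siltstone.
The clay lens reaches the chalk bed via the clay lens → the sandstone layer → the chalk bed.
The coal seam reaches the chalk bed via the coal seam → the sandstone layer → the chalk bed.
The conglomerate reaches the chalk bed via the conglomerate → the coal seam → the sandstone layer → the chalk bed.
No chain forces the gravel bed (or any of the others) ahead of the chalk bed.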